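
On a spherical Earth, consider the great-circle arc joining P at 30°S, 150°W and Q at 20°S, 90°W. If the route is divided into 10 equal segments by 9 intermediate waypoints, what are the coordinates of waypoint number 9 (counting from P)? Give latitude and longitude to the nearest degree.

Write both endpoints as unit vectors p₁, p₂ with components (cos φ cos λ, cos φ sin λ, sin φ).
The central angle between the endpoints is δ = arccos(p₁·p₂) ≈ 0.955 rad (54.7°).
Interpolate at f = 9/10 with slerp weights a = sin((1−f)δ)/sin δ ≈ 0.117, b = sin(fδ)/sin δ ≈ 0.928.
p = a·p₁ + b·p₂ ≈ (-0.088, -0.923, -0.376); φ = arcsin(p_z) ≈ -22.07°, λ = atan2(p_y, p_x) ≈ -95.42°.

≈ 22°S, 95°W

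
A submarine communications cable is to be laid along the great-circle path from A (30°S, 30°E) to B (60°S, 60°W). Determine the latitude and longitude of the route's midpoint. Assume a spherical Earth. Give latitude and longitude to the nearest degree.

Convert each endpoint to a unit vector on the sphere (x = cos φ cos λ, y = cos φ sin λ, z = sin φ).
The central angle between the endpoints is δ = arccos(p₁·p₂) ≈ 1.123 rad (64.3°).
Interpolate at f = 1/2 with slerp weights a = sin((1−f)δ)/sin δ ≈ 0.591, b = sin(fδ)/sin δ ≈ 0.591.
p = a·p₁ + b·p₂ ≈ (0.591, -0.000, -0.807); φ = arcsin(p_z) ≈ -53.79°, λ = atan2(p_y, p_x) ≈ -0.00°.

≈ (54°S, 0°E)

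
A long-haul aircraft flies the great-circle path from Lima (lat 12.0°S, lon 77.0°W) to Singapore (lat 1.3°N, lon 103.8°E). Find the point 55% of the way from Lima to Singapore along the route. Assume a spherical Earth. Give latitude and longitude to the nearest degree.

≈ lat 74°S, lon 119°E

Write both endpoints as unit vectors p₁, p₂ with components (cos φ cos λ, cos φ sin λ, sin φ).
The central angle between the endpoints is δ = arccos(p₁·p₂) ≈ 2.954 rad (169.3°).
Interpolate at f = 0.55 with slerp weights a = sin((1−f)δ)/sin δ ≈ 5.216, b = sin(fδ)/sin δ ≈ 5.364.
p = a·p₁ + b·p₂ ≈ (-0.131, 0.236, -0.963); φ = arcsin(p_z) ≈ -74.31°, λ = atan2(p_y, p_x) ≈ 119.07°.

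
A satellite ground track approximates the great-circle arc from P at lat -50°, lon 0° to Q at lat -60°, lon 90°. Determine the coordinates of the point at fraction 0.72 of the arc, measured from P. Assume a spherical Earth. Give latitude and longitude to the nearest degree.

≈ lat -64°, lon 62°

Write both endpoints as unit vectors p₁, p₂ with components (cos φ cos λ, cos φ sin λ, sin φ).
The central angle between the endpoints is δ = arccos(p₁·p₂) ≈ 0.845 rad (48.4°).
Interpolate at f = 0.72 with slerp weights a = sin((1−f)δ)/sin δ ≈ 0.313, b = sin(fδ)/sin δ ≈ 0.764.
p = a·p₁ + b·p₂ ≈ (0.201, 0.382, -0.902); φ = arcsin(p_z) ≈ -64.41°, λ = atan2(p_y, p_x) ≈ 62.20°.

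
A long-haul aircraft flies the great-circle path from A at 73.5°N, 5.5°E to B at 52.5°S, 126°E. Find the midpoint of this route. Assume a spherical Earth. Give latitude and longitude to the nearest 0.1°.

From cos δ = sin φ₁ sin φ₂ + cos φ₁ cos φ₂ cos Δλ, the central angle is δ ≈ 2.584 rad (148.0°).
Interpolate at f = 1/2 with slerp weights a = sin((1−f)δ)/sin δ ≈ 1.816, b = sin(fδ)/sin δ ≈ 1.816.
p = a·p₁ + b·p₂ ≈ (-0.136, 0.944, 0.301); φ = arcsin(p_z) ≈ 17.49°, λ = atan2(p_y, p_x) ≈ 98.22°.

≈ 17.5°N, 98.2°E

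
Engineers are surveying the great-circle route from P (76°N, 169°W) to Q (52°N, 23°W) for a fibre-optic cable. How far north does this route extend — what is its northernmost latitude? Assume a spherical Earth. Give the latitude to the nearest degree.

The great circle lies in the plane with unit normal n̂ = (p₁ × p₂)/|p₁ × p₂|.
Here n̂_z ≈ +0.109; the vertex latitude is φ_max = arccos|n̂_z| ≈ 83.8°.
Check via Clairaut: cos φ_max = |cos φ₁| · sin C = cos(76.0°)·sin(26.7°) ≈ 0.109, again giving ≈ 83.8°.

≈ 84°N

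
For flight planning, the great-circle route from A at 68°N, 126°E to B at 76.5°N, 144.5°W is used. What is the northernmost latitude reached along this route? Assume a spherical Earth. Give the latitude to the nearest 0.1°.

The great circle lies in the plane with unit normal n̂ = (p₁ × p₂)/|p₁ × p₂|.
Here n̂_z ≈ +0.203; the vertex latitude is φ_max = arccos|n̂_z| ≈ 78.3°.
Check via Clairaut: cos φ_max = |cos φ₁| · sin C = cos(68.0°)·sin(32.8°) ≈ 0.203, again giving ≈ 78.3°.

≈ 78.3°N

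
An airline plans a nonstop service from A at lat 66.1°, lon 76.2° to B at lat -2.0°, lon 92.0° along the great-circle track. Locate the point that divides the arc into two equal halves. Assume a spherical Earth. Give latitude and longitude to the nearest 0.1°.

Convert each endpoint to a unit vector on the sphere (x = cos φ cos λ, y = cos φ sin λ, z = sin φ).
The central angle between the endpoints is δ = arccos(p₁·p₂) ≈ 1.205 rad (69.0°).
Interpolate at f = 1/2 with slerp weights a = sin((1−f)δ)/sin δ ≈ 0.607, b = sin(fδ)/sin δ ≈ 0.607.
p = a·p₁ + b·p₂ ≈ (0.037, 0.845, 0.534); φ = arcsin(p_z) ≈ 32.25°, λ = atan2(p_y, p_x) ≈ 87.46°.

≈ lat 32.3°, lon 87.5°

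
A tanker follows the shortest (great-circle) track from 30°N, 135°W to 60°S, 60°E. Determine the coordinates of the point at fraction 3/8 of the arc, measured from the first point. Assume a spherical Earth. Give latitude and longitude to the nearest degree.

The haversine formula gives a central angle δ ≈ 2.589 rad (148.4°) between the endpoints.
Interpolate at f = 3/8 with slerp weights a = sin((1−f)δ)/sin δ ≈ 1.904, b = sin(fδ)/sin δ ≈ 1.573.
p = a·p₁ + b·p₂ ≈ (-0.772, -0.485, -0.410); φ = arcsin(p_z) ≈ -24.24°, λ = atan2(p_y, p_x) ≈ -147.90°.

≈ 24°S, 148°W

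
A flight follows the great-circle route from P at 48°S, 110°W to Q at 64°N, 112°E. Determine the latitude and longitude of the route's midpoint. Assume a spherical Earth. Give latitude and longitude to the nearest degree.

Convert each endpoint to a unit vector on the sphere (x = cos φ cos λ, y = cos φ sin λ, z = sin φ).
The central angle between the endpoints is δ = arccos(p₁·p₂) ≈ 2.659 rad (152.4°).
Interpolate at f = 1/2 with slerp weights a = sin((1−f)δ)/sin δ ≈ 2.094, b = sin(fδ)/sin δ ≈ 2.094.
p = a·p₁ + b·p₂ ≈ (-0.823, -0.465, 0.326); φ = arcsin(p_z) ≈ 19.02°, λ = atan2(p_y, p_x) ≈ -150.51°.

≈ 19°N, 151°W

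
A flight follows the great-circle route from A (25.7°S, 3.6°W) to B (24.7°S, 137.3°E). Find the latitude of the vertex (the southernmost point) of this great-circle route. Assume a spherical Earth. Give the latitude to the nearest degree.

The great circle lies in the plane with unit normal n̂ = (p₁ × p₂)/|p₁ × p₂|.
Here n̂_z ≈ +0.579; the vertex latitude is φ_max = arccos|n̂_z| ≈ 54.6°.
Check via Clairaut: cos φ_max = |cos φ₁| · sin C = cos(25.7°)·sin(140.0°) ≈ 0.579, again giving ≈ 54.6°.

≈ 55°S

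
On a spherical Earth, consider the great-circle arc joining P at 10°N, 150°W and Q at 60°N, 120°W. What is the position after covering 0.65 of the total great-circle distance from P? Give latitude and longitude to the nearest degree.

≈ 43°N, 136°W

Convert each endpoint to a unit vector on the sphere (x = cos φ cos λ, y = cos φ sin λ, z = sin φ).
The central angle between the endpoints is δ = arccos(p₁·p₂) ≈ 0.956 rad (54.8°).
Interpolate at f = 0.65 with slerp weights a = sin((1−f)δ)/sin δ ≈ 0.402, b = sin(fδ)/sin δ ≈ 0.713.
p = a·p₁ + b·p₂ ≈ (-0.521, -0.507, 0.687); φ = arcsin(p_z) ≈ 43.39°, λ = atan2(p_y, p_x) ≈ -135.81°.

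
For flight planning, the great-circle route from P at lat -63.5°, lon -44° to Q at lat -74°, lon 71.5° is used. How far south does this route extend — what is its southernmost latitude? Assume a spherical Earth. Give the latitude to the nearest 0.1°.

The great circle lies in the plane with unit normal n̂ = (p₁ × p₂)/|p₁ × p₂|.
Here n̂_z ≈ +0.188; the vertex latitude is φ_max = arccos|n̂_z| ≈ 79.2°.

≈ -79.2°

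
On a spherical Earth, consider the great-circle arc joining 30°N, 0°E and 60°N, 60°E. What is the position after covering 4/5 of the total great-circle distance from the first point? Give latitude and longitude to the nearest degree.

Convert each endpoint to a unit vector on the sphere (x = cos φ cos λ, y = cos φ sin λ, z = sin φ).
The central angle between the endpoints is δ = arccos(p₁·p₂) ≈ 0.864 rad (49.5°).
Interpolate at f = 4/5 with slerp weights a = sin((1−f)δ)/sin δ ≈ 0.226, b = sin(fδ)/sin δ ≈ 0.838.
p = a·p₁ + b·p₂ ≈ (0.405, 0.363, 0.839); φ = arcsin(p_z) ≈ 57.03°, λ = atan2(p_y, p_x) ≈ 41.84°.

≈ 57°N, 42°E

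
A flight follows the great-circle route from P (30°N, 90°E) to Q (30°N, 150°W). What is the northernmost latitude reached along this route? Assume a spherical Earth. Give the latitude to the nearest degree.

The great circle lies in the plane with unit normal n̂ = (p₁ × p₂)/|p₁ × p₂|.
Here n̂_z ≈ +0.655; the vertex latitude is φ_max = arccos|n̂_z| ≈ 49.1°.
Check via Clairaut: cos φ_max = |cos φ₁| · sin C = cos(30.0°)·sin(49.1°) ≈ 0.655, again giving ≈ 49.1°.

≈ 49°N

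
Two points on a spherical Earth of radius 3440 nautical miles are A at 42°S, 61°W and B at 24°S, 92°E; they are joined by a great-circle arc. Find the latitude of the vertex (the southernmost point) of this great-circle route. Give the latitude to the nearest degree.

≈ 71°S

The great circle lies in the plane with unit normal n̂ = (p₁ × p₂)/|p₁ × p₂|.
Here n̂_z ≈ +0.327; the vertex latitude is φ_max = arccos|n̂_z| ≈ 70.9°.
Check via Clairaut: cos φ_max = |cos φ₁| · sin C = cos(42.0°)·sin(153.9°) ≈ 0.327, again giving ≈ 70.9°.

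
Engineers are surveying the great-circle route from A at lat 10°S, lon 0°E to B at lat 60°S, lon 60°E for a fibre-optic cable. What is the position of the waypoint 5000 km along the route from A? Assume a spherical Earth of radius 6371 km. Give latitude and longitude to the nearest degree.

≈ lat 47°S, lon 30°E

Convert each endpoint to a unit vector on the sphere (x = cos φ cos λ, y = cos φ sin λ, z = sin φ).
The central angle between the endpoints is δ = arccos(p₁·p₂) ≈ 1.163 rad (66.6°). The total great-circle distance is δ·R ≈ 1.163 × 6371 ≈ 7409 km, so the target fraction is f = 5000/7409 ≈ 0.675.
Interpolate at f ≈ 0.675 with slerp weights a = sin((1−f)δ)/sin δ ≈ 0.402, b = sin(fδ)/sin δ ≈ 0.770.
p = a·p₁ + b·p₂ ≈ (0.589, 0.333, -0.737); φ = arcsin(p_z) ≈ -47.44°, λ = atan2(p_y, p_x) ≈ 29.53°.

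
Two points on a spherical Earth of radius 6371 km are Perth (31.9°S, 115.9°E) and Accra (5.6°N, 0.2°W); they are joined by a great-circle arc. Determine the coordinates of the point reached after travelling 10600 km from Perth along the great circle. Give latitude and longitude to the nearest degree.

From cos δ = sin φ₁ sin φ₂ + cos φ₁ cos φ₂ cos Δλ, the central angle is δ ≈ 2.008 rad (115.0°). The total great-circle distance is δ·R ≈ 2.008 × 6371 ≈ 12792 km, so the target fraction is f = 10600/12792 ≈ 0.829.
Interpolate at f ≈ 0.829 with slerp weights a = sin((1−f)δ)/sin δ ≈ 0.372, b = sin(fδ)/sin δ ≈ 1.099.
p = a·p₁ + b·p₂ ≈ (0.956, 0.281, -0.090); φ = arcsin(p_z) ≈ -5.14°, λ = atan2(p_y, p_x) ≈ 16.36°.

≈ 5°S, 16°E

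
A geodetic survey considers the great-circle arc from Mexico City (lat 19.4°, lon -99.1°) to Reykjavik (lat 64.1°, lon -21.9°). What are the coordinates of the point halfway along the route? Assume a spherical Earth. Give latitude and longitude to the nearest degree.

The haversine formula gives a central angle δ ≈ 1.170 rad (67.0°) between the endpoints.
Interpolate at f = 1/2 with slerp weights a = sin((1−f)δ)/sin δ ≈ 0.600, b = sin(fδ)/sin δ ≈ 0.600.
p = a·p₁ + b·p₂ ≈ (0.154, -0.656, 0.739); φ = arcsin(p_z) ≈ 47.62°, λ = atan2(p_y, p_x) ≈ -76.83°.

≈ lat 48°, lon -77°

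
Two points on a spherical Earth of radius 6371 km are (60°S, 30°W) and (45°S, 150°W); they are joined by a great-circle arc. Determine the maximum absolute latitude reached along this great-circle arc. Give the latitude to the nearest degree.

≈ 70°S

The great circle lies in the plane with unit normal n̂ = (p₁ × p₂)/|p₁ × p₂|.
Here n̂_z ≈ -0.340; the vertex latitude is φ_max = arccos|n̂_z| ≈ 70.1°.
Check via Clairaut: cos φ_max = |cos φ₁| · sin C = cos(60.0°)·sin(137.1°) ≈ 0.340, again giving ≈ 70.1°.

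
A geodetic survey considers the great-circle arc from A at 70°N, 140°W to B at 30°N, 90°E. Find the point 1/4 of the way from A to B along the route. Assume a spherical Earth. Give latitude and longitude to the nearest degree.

Convert each endpoint to a unit vector on the sphere (x = cos φ cos λ, y = cos φ sin λ, z = sin φ).
The central angle between the endpoints is δ = arccos(p₁·p₂) ≈ 1.288 rad (73.8°).
Interpolate at f = 1/4 with slerp weights a = sin((1−f)δ)/sin δ ≈ 0.857, b = sin(fδ)/sin δ ≈ 0.329.
p = a·p₁ + b·p₂ ≈ (-0.224, 0.097, 0.970); φ = arcsin(p_z) ≈ 75.85°, λ = atan2(p_y, p_x) ≈ 156.62°.

≈ 76°N, 157°E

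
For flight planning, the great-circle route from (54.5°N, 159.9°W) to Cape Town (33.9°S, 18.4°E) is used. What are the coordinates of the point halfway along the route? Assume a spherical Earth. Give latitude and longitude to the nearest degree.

The haversine formula gives a central angle δ ≈ 2.781 rad (159.4°) between the endpoints.
Interpolate at f = 1/2 with slerp weights a = sin((1−f)δ)/sin δ ≈ 2.792, b = sin(fδ)/sin δ ≈ 2.792.
p = a·p₁ + b·p₂ ≈ (0.676, 0.174, 0.716); φ = arcsin(p_z) ≈ 45.70°, λ = atan2(p_y, p_x) ≈ 14.45°.

≈ (46°N, 14°E)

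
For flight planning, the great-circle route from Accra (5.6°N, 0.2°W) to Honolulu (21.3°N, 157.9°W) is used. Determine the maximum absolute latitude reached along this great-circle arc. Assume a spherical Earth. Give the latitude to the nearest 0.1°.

≈ 51.8°N

The great circle lies in the plane with unit normal n̂ = (p₁ × p₂)/|p₁ × p₂|.
Here n̂_z ≈ -0.619; the vertex latitude is φ_max = arccos|n̂_z| ≈ 51.8°.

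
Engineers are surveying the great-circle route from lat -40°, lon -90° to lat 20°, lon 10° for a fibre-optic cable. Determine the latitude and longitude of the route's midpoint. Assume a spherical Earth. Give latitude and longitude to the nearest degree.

≈ lat -15°, lon -33°

Convert each endpoint to a unit vector on the sphere (x = cos φ cos λ, y = cos φ sin λ, z = sin φ).
The central angle between the endpoints is δ = arccos(p₁·p₂) ≈ 1.923 rad (110.2°).
Interpolate at f = 1/2 with slerp weights a = sin((1−f)δ)/sin δ ≈ 0.874, b = sin(fδ)/sin δ ≈ 0.874.
p = a·p₁ + b·p₂ ≈ (0.808, -0.527, -0.263); φ = arcsin(p_z) ≈ -15.23°, λ = atan2(p_y, p_x) ≈ -33.08°.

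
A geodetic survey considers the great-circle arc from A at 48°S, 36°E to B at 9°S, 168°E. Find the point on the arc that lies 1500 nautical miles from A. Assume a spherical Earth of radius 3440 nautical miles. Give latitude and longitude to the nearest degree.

From cos δ = sin φ₁ sin φ₂ + cos φ₁ cos φ₂ cos Δλ, the central angle is δ ≈ 1.903 rad (109.0°). The total great-circle distance is δ·R ≈ 1.903 × 3440 ≈ 6546 nmi, so the target fraction is f = 1500/6546 ≈ 0.229.
Interpolate at f ≈ 0.229 with slerp weights a = sin((1−f)δ)/sin δ ≈ 1.052, b = sin(fδ)/sin δ ≈ 0.447.
p = a·p₁ + b·p₂ ≈ (0.138, 0.506, -0.852); φ = arcsin(p_z) ≈ -58.40°, λ = atan2(p_y, p_x) ≈ 74.74°.

≈ 58°S, 75°E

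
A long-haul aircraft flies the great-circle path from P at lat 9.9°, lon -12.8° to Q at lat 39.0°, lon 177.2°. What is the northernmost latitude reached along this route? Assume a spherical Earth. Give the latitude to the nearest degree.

≈ 80°

The great circle lies in the plane with unit normal n̂ = (p₁ × p₂)/|p₁ × p₂|.
Here n̂_z ≈ -0.174; the vertex latitude is φ_max = arccos|n̂_z| ≈ 80.0°.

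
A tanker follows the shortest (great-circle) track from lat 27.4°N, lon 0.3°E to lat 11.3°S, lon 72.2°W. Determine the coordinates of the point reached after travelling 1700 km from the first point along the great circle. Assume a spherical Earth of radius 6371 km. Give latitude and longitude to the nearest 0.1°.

The haversine formula gives a central angle δ ≈ 1.398 rad (80.1°) between the endpoints. The total great-circle distance is δ·R ≈ 1.398 × 6371 ≈ 8909 km, so the target fraction is f = 1700/8909 ≈ 0.191.
Interpolate at f ≈ 0.191 with slerp weights a = sin((1−f)δ)/sin δ ≈ 0.919, b = sin(fδ)/sin δ ≈ 0.268.
p = a·p₁ + b·p₂ ≈ (0.896, -0.246, 0.370); φ = arcsin(p_z) ≈ 21.74°, λ = atan2(p_y, p_x) ≈ -15.33°.

≈ lat 21.7°N, lon 15.3°W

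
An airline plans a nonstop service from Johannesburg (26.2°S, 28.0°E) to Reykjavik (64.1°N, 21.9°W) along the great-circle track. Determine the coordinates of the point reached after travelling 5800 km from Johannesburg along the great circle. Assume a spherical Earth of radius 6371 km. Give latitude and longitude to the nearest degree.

Convert each endpoint to a unit vector on the sphere (x = cos φ cos λ, y = cos φ sin λ, z = sin φ).
The central angle between the endpoints is δ = arccos(p₁·p₂) ≈ 1.716 rad (98.3°). The total great-circle distance is δ·R ≈ 1.716 × 6371 ≈ 10933 km, so the target fraction is f = 5800/10933 ≈ 0.531.
Interpolate at f ≈ 0.531 with slerp weights a = sin((1−f)δ)/sin δ ≈ 0.729, b = sin(fδ)/sin δ ≈ 0.798.
p = a·p₁ + b·p₂ ≈ (0.901, 0.177, 0.396); φ = arcsin(p_z) ≈ 23.34°, λ = atan2(p_y, p_x) ≈ 11.12°.

≈ 23°N, 11°E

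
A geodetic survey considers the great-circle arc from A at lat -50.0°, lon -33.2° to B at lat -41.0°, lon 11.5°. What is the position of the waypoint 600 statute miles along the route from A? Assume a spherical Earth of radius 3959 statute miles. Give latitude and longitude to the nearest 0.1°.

≈ lat -49.4°, lon -19.8°

The haversine formula gives a central angle δ ≈ 0.560 rad (32.1°) between the endpoints. The total great-circle distance is δ·R ≈ 0.560 × 3959 ≈ 2216 mi, so the target fraction is f = 600/2216 ≈ 0.271.
Interpolate at f ≈ 0.271 with slerp weights a = sin((1−f)δ)/sin δ ≈ 0.748, b = sin(fδ)/sin δ ≈ 0.284.
p = a·p₁ + b·p₂ ≈ (0.612, -0.220, -0.759); φ = arcsin(p_z) ≈ -49.40°, λ = atan2(p_y, p_x) ≈ -19.79°.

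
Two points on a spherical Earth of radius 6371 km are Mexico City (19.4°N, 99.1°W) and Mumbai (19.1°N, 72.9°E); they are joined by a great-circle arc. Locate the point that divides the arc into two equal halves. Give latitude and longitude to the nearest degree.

≈ 79°N, 12°W

Convert each endpoint to a unit vector on the sphere (x = cos φ cos λ, y = cos φ sin λ, z = sin φ).
The central angle between the endpoints is δ = arccos(p₁·p₂) ≈ 2.456 rad (140.7°).
Interpolate at f = 1/2 with slerp weights a = sin((1−f)δ)/sin δ ≈ 1.487, b = sin(fδ)/sin δ ≈ 1.487.
p = a·p₁ + b·p₂ ≈ (0.191, -0.042, 0.981); φ = arcsin(p_z) ≈ 78.70°, λ = atan2(p_y, p_x) ≈ -12.35°.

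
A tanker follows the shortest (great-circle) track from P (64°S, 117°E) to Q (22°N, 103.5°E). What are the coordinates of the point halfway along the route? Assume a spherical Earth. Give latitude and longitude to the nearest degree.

From cos δ = sin φ₁ sin φ₂ + cos φ₁ cos φ₂ cos Δλ, the central angle is δ ≈ 1.512 rad (86.6°).
Interpolate at f = 1/2 with slerp weights a = sin((1−f)δ)/sin δ ≈ 0.687, b = sin(fδ)/sin δ ≈ 0.687.
p = a·p₁ + b·p₂ ≈ (-0.286, 0.888, -0.360); φ = arcsin(p_z) ≈ -21.12°, λ = atan2(p_y, p_x) ≈ 107.82°.

≈ (21°S, 108°E)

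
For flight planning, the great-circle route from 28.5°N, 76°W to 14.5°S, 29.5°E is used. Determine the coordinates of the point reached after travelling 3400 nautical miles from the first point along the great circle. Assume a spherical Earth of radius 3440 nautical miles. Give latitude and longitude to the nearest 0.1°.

≈ 10.8°N, 18.3°W

Write both endpoints as unit vectors p₁, p₂ with components (cos φ cos λ, cos φ sin λ, sin φ).
The central angle between the endpoints is δ = arccos(p₁·p₂) ≈ 1.925 rad (110.3°). The total great-circle distance is δ·R ≈ 1.925 × 3440 ≈ 6622 nmi, so the target fraction is f = 3400/6622 ≈ 0.513.
Interpolate at f ≈ 0.513 with slerp weights a = sin((1−f)δ)/sin δ ≈ 0.859, b = sin(fδ)/sin δ ≈ 0.890.
p = a·p₁ + b·p₂ ≈ (0.933, -0.308, 0.187); φ = arcsin(p_z) ≈ 10.77°, λ = atan2(p_y, p_x) ≈ -18.26°.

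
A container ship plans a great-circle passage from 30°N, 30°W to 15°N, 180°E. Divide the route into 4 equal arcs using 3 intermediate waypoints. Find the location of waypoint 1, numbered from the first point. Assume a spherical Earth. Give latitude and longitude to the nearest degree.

Convert each endpoint to a unit vector on the sphere (x = cos φ cos λ, y = cos φ sin λ, z = sin φ).
The central angle between the endpoints is δ = arccos(p₁·p₂) ≈ 2.208 rad (126.5°).
Interpolate at f = 1/4 with slerp weights a = sin((1−f)δ)/sin δ ≈ 1.240, b = sin(fδ)/sin δ ≈ 0.652.
p = a·p₁ + b·p₂ ≈ (0.300, -0.537, 0.789); φ = arcsin(p_z) ≈ 52.07°, λ = atan2(p_y, p_x) ≈ -60.84°.

≈ 52°N, 61°W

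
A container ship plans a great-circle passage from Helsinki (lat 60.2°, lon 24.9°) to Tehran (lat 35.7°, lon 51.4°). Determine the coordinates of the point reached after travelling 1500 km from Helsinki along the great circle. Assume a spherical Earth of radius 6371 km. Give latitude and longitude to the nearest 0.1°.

≈ lat 49.9°, lon 40.2°

The haversine formula gives a central angle δ ≈ 0.521 rad (29.8°) between the endpoints. The total great-circle distance is δ·R ≈ 0.521 × 6371 ≈ 3316 km, so the target fraction is f = 1500/3316 ≈ 0.452.
Interpolate at f ≈ 0.452 with slerp weights a = sin((1−f)δ)/sin δ ≈ 0.565, b = sin(fδ)/sin δ ≈ 0.469.
p = a·p₁ + b·p₂ ≈ (0.493, 0.416, 0.764); φ = arcsin(p_z) ≈ 49.86°, λ = atan2(p_y, p_x) ≈ 40.18°.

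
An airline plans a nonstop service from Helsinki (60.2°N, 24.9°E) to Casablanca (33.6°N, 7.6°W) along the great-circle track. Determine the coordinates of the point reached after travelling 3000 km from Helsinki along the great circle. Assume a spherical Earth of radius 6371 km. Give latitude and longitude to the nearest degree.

Write both endpoints as unit vectors p₁, p₂ with components (cos φ cos λ, cos φ sin λ, sin φ).
The central angle between the endpoints is δ = arccos(p₁·p₂) ≈ 0.593 rad (34.0°). The total great-circle distance is δ·R ≈ 0.593 × 6371 ≈ 3777 km, so the target fraction is f = 3000/3777 ≈ 0.794.
Interpolate at f ≈ 0.794 with slerp weights a = sin((1−f)δ)/sin δ ≈ 0.218, b = sin(fδ)/sin δ ≈ 0.812.
p = a·p₁ + b·p₂ ≈ (0.769, -0.044, 0.638); φ = arcsin(p_z) ≈ 39.67°, λ = atan2(p_y, p_x) ≈ -3.27°.

≈ 40°N, 3°W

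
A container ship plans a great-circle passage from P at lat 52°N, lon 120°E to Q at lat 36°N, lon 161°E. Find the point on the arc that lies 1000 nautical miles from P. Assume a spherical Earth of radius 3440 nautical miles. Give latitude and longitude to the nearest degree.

≈ lat 46°N, lon 144°E

Write both endpoints as unit vectors p₁, p₂ with components (cos φ cos λ, cos φ sin λ, sin φ).
The central angle between the endpoints is δ = arccos(p₁·p₂) ≈ 0.575 rad (33.0°). The total great-circle distance is δ·R ≈ 0.575 × 3440 ≈ 1979 nmi, so the target fraction is f = 1000/1979 ≈ 0.505.
Interpolate at f ≈ 0.505 with slerp weights a = sin((1−f)δ)/sin δ ≈ 0.516, b = sin(fδ)/sin δ ≈ 0.527.
p = a·p₁ + b·p₂ ≈ (-0.562, 0.414, 0.716); φ = arcsin(p_z) ≈ 45.75°, λ = atan2(p_y, p_x) ≈ 143.62°.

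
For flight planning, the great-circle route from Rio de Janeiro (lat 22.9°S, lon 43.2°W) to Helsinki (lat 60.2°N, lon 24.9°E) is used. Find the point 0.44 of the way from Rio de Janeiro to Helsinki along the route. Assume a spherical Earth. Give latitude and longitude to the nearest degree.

≈ lat 16°N, lon 23°W

From cos δ = sin φ₁ sin φ₂ + cos φ₁ cos φ₂ cos Δλ, the central angle is δ ≈ 1.738 rad (99.6°).
Interpolate at f = 0.44 with slerp weights a = sin((1−f)δ)/sin δ ≈ 0.839, b = sin(fδ)/sin δ ≈ 0.702.
p = a·p₁ + b·p₂ ≈ (0.880, -0.382, 0.283); φ = arcsin(p_z) ≈ 16.45°, λ = atan2(p_y, p_x) ≈ -23.46°.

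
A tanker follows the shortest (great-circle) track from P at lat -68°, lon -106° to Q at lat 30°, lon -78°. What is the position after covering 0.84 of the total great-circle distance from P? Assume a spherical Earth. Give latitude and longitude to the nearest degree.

Write both endpoints as unit vectors p₁, p₂ with components (cos φ cos λ, cos φ sin λ, sin φ).
The central angle between the endpoints is δ = arccos(p₁·p₂) ≈ 1.749 rad (100.2°).
Interpolate at f = 0.84 with slerp weights a = sin((1−f)δ)/sin δ ≈ 0.281, b = sin(fδ)/sin δ ≈ 1.011.
p = a·p₁ + b·p₂ ≈ (0.153, -0.957, 0.245); φ = arcsin(p_z) ≈ 14.19°, λ = atan2(p_y, p_x) ≈ -80.92°.

≈ lat 14°, lon -81°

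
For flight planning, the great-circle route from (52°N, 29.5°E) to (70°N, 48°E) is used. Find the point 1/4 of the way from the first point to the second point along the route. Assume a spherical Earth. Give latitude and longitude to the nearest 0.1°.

Write both endpoints as unit vectors p₁, p₂ with components (cos φ cos λ, cos φ sin λ, sin φ).
The central angle between the endpoints is δ = arccos(p₁·p₂) ≈ 0.348 rad (19.9°).
Interpolate at f = 1/4 with slerp weights a = sin((1−f)δ)/sin δ ≈ 0.757, b = sin(fδ)/sin δ ≈ 0.255.
p = a·p₁ + b·p₂ ≈ (0.464, 0.294, 0.836); φ = arcsin(p_z) ≈ 56.69°, λ = atan2(p_y, p_x) ≈ 32.39°.

≈ (56.7°N, 32.4°E)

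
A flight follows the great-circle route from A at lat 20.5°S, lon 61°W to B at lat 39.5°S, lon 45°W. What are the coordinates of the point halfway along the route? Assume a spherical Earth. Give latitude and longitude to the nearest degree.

≈ lat 30°S, lon 54°W

Convert each endpoint to a unit vector on the sphere (x = cos φ cos λ, y = cos φ sin λ, z = sin φ).
The central angle between the endpoints is δ = arccos(p₁·p₂) ≈ 0.409 rad (23.4°).
Interpolate at f = 1/2 with slerp weights a = sin((1−f)δ)/sin δ ≈ 0.511, b = sin(fδ)/sin δ ≈ 0.511.
p = a·p₁ + b·p₂ ≈ (0.511, -0.697, -0.504); φ = arcsin(p_z) ≈ -30.24°, λ = atan2(p_y, p_x) ≈ -53.78°.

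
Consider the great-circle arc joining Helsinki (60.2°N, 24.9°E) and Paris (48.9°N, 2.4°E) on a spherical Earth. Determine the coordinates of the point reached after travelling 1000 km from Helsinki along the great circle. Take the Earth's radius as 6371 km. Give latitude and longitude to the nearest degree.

From cos δ = sin φ₁ sin φ₂ + cos φ₁ cos φ₂ cos Δλ, the central angle is δ ≈ 0.299 rad (17.1°). The total great-circle distance is δ·R ≈ 0.299 × 6371 ≈ 1902 km, so the target fraction is f = 1000/1902 ≈ 0.526.
Interpolate at f ≈ 0.526 with slerp weights a = sin((1−f)δ)/sin δ ≈ 0.480, b = sin(fδ)/sin δ ≈ 0.531.
p = a·p₁ + b·p₂ ≈ (0.565, 0.115, 0.817); φ = arcsin(p_z) ≈ 54.77°, λ = atan2(p_y, p_x) ≈ 11.50°.

≈ (55°N, 12°E)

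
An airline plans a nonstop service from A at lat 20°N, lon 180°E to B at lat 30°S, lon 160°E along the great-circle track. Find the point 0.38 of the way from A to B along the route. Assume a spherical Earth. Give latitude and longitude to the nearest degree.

Convert each endpoint to a unit vector on the sphere (x = cos φ cos λ, y = cos φ sin λ, z = sin φ).
The central angle between the endpoints is δ = arccos(p₁·p₂) ≈ 0.935 rad (53.6°).
Interpolate at f = 0.38 with slerp weights a = sin((1−f)δ)/sin δ ≈ 0.681, b = sin(fδ)/sin δ ≈ 0.432.
p = a·p₁ + b·p₂ ≈ (-0.992, 0.128, 0.017); φ = arcsin(p_z) ≈ 0.96°, λ = atan2(p_y, p_x) ≈ 172.64°.

≈ lat 1°N, lon 173°E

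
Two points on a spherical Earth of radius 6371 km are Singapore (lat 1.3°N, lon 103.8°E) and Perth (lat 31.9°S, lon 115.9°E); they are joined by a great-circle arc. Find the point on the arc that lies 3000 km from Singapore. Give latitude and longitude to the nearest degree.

≈ lat 24°S, lon 113°E

The haversine formula gives a central angle δ ≈ 0.613 rad (35.1°) between the endpoints. The total great-circle distance is δ·R ≈ 0.613 × 6371 ≈ 3906 km, so the target fraction is f = 3000/3906 ≈ 0.768.
Interpolate at f ≈ 0.768 with slerp weights a = sin((1−f)δ)/sin δ ≈ 0.246, b = sin(fδ)/sin δ ≈ 0.789.
p = a·p₁ + b·p₂ ≈ (-0.351, 0.841, -0.411); φ = arcsin(p_z) ≈ -24.27°, λ = atan2(p_y, p_x) ≈ 112.65°.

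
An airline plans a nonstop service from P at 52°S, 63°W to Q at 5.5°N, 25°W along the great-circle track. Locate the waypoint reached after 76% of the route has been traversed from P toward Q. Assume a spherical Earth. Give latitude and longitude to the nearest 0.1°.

The haversine formula gives a central angle δ ≈ 1.151 rad (66.0°) between the endpoints.
Interpolate at f = 0.76 with slerp weights a = sin((1−f)δ)/sin δ ≈ 0.299, b = sin(fδ)/sin δ ≈ 0.840.
p = a·p₁ + b·p₂ ≈ (0.842, -0.517, -0.155); φ = arcsin(p_z) ≈ -8.91°, λ = atan2(p_y, p_x) ≈ -31.58°.

≈ 8.9°S, 31.6°W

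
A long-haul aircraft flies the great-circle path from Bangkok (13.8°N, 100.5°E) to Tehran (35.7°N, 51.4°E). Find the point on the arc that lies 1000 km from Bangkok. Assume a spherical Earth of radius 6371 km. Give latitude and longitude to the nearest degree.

≈ (19°N, 93°E)

The haversine formula gives a central angle δ ≈ 0.856 rad (49.0°) between the endpoints. The total great-circle distance is δ·R ≈ 0.856 × 6371 ≈ 5453 km, so the target fraction is f = 1000/5453 ≈ 0.183.
Interpolate at f ≈ 0.183 with slerp weights a = sin((1−f)δ)/sin δ ≈ 0.852, b = sin(fδ)/sin δ ≈ 0.207.
p = a·p₁ + b·p₂ ≈ (-0.046, 0.945, 0.324); φ = arcsin(p_z) ≈ 18.91°, λ = atan2(p_y, p_x) ≈ 92.78°.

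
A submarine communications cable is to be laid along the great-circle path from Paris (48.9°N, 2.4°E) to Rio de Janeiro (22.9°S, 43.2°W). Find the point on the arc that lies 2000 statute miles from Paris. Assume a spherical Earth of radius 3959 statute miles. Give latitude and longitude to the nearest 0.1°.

The haversine formula gives a central angle δ ≈ 1.440 rad (82.5°) between the endpoints. The total great-circle distance is δ·R ≈ 1.440 × 3959 ≈ 5701 mi, so the target fraction is f = 2000/5701 ≈ 0.351.
Interpolate at f ≈ 0.351 with slerp weights a = sin((1−f)δ)/sin δ ≈ 0.811, b = sin(fδ)/sin δ ≈ 0.488.
p = a·p₁ + b·p₂ ≈ (0.861, -0.285, 0.422); φ = arcsin(p_z) ≈ 24.93°, λ = atan2(p_y, p_x) ≈ -18.35°.

≈ (24.9°N, 18.3°W)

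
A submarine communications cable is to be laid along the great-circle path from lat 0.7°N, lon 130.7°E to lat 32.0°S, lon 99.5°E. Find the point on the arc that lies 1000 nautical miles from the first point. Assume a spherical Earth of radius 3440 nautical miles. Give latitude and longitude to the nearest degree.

≈ lat 12°S, lon 120°E

Convert each endpoint to a unit vector on the sphere (x = cos φ cos λ, y = cos φ sin λ, z = sin φ).
The central angle between the endpoints is δ = arccos(p₁·p₂) ≈ 0.769 rad (44.0°). The total great-circle distance is δ·R ≈ 0.769 × 3440 ≈ 2644 nmi, so the target fraction is f = 1000/2644 ≈ 0.378.
Interpolate at f ≈ 0.378 with slerp weights a = sin((1−f)δ)/sin δ ≈ 0.662, b = sin(fδ)/sin δ ≈ 0.412.
p = a·p₁ + b·p₂ ≈ (-0.489, 0.846, -0.210); φ = arcsin(p_z) ≈ -12.15°, λ = atan2(p_y, p_x) ≈ 120.02°.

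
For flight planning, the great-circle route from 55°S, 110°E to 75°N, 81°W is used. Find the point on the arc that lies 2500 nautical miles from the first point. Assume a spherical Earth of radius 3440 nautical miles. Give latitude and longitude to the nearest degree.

≈ 14°S, 116°E

Write both endpoints as unit vectors p₁, p₂ with components (cos φ cos λ, cos φ sin λ, sin φ).
The central angle between the endpoints is δ = arccos(p₁·p₂) ≈ 2.785 rad (159.5°). The total great-circle distance is δ·R ≈ 2.785 × 3440 ≈ 9579 nmi, so the target fraction is f = 2500/9579 ≈ 0.261.
Interpolate at f ≈ 0.261 with slerp weights a = sin((1−f)δ)/sin δ ≈ 2.529, b = sin(fδ)/sin δ ≈ 1.902.
p = a·p₁ + b·p₂ ≈ (-0.419, 0.877, -0.235); φ = arcsin(p_z) ≈ -13.59°, λ = atan2(p_y, p_x) ≈ 115.54°.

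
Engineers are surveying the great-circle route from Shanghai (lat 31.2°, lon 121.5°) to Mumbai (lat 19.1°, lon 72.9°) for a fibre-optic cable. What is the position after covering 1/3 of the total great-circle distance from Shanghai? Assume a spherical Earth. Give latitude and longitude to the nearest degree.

Write both endpoints as unit vectors p₁, p₂ with components (cos φ cos λ, cos φ sin λ, sin φ).
The central angle between the endpoints is δ = arccos(p₁·p₂) ≈ 0.790 rad (45.2°).
Interpolate at f = 1/3 with slerp weights a = sin((1−f)δ)/sin δ ≈ 0.708, b = sin(fδ)/sin δ ≈ 0.366.
p = a·p₁ + b·p₂ ≈ (-0.214, 0.847, 0.486); φ = arcsin(p_z) ≈ 29.11°, λ = atan2(p_y, p_x) ≈ 104.21°.

≈ lat 29°, lon 104°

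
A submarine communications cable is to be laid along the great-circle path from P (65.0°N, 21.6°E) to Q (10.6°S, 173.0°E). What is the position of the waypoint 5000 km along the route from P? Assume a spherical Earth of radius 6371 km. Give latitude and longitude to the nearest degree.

From cos δ = sin φ₁ sin φ₂ + cos φ₁ cos φ₂ cos Δλ, the central angle is δ ≈ 2.131 rad (122.1°). The total great-circle distance is δ·R ≈ 2.131 × 6371 ≈ 13577 km, so the target fraction is f = 5000/13577 ≈ 0.368.
Interpolate at f ≈ 0.368 with slerp weights a = sin((1−f)δ)/sin δ ≈ 1.151, b = sin(fδ)/sin δ ≈ 0.834.
p = a·p₁ + b·p₂ ≈ (-0.362, 0.279, 0.890); φ = arcsin(p_z) ≈ 62.82°, λ = atan2(p_y, p_x) ≈ 142.35°.

≈ (63°N, 142°E)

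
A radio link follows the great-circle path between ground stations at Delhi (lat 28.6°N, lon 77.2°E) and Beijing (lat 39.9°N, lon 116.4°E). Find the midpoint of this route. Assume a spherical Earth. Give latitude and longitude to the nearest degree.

The haversine formula gives a central angle δ ≈ 0.593 rad (34.0°) between the endpoints.
Interpolate at f = 1/2 with slerp weights a = sin((1−f)δ)/sin δ ≈ 0.523, b = sin(fδ)/sin δ ≈ 0.523.
p = a·p₁ + b·p₂ ≈ (-0.077, 0.807, 0.586); φ = arcsin(p_z) ≈ 35.85°, λ = atan2(p_y, p_x) ≈ 95.43°.

≈ lat 36°N, lon 95°E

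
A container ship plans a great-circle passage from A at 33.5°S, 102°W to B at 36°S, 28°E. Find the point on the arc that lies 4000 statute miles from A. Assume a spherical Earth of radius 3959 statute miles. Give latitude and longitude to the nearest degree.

Write both endpoints as unit vectors p₁, p₂ with components (cos φ cos λ, cos φ sin λ, sin φ).
The central angle between the endpoints is δ = arccos(p₁·p₂) ≈ 1.680 rad (96.3°). The total great-circle distance is δ·R ≈ 1.680 × 3959 ≈ 6652 mi, so the target fraction is f = 4000/6652 ≈ 0.601.
Interpolate at f ≈ 0.601 with slerp weights a = sin((1−f)δ)/sin δ ≈ 0.625, b = sin(fδ)/sin δ ≈ 0.852.
p = a·p₁ + b·p₂ ≈ (0.500, -0.186, -0.846); φ = arcsin(p_z) ≈ -57.74°, λ = atan2(p_y, p_x) ≈ -20.37°.

≈ 58°S, 20°W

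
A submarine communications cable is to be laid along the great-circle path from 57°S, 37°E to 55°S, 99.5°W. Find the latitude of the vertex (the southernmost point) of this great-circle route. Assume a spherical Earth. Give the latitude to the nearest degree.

The great circle lies in the plane with unit normal n̂ = (p₁ × p₂)/|p₁ × p₂|.
Here n̂_z ≈ -0.242; the vertex latitude is φ_max = arccos|n̂_z| ≈ 76.0°.
Check via Clairaut: cos φ_max = |cos φ₁| · sin C = cos(57.0°)·sin(153.6°) ≈ 0.242, again giving ≈ 76.0°.

≈ 76°S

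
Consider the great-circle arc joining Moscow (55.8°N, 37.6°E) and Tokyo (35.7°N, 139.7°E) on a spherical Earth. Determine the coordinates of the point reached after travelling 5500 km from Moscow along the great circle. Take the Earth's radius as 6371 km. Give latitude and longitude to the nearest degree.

Convert each endpoint to a unit vector on the sphere (x = cos φ cos λ, y = cos φ sin λ, z = sin φ).
The central angle between the endpoints is δ = arccos(p₁·p₂) ≈ 1.173 rad (67.2°). The total great-circle distance is δ·R ≈ 1.173 × 6371 ≈ 7476 km, so the target fraction is f = 5500/7476 ≈ 0.736.
Interpolate at f ≈ 0.736 with slerp weights a = sin((1−f)δ)/sin δ ≈ 0.331, b = sin(fδ)/sin δ ≈ 0.824.
p = a·p₁ + b·p₂ ≈ (-0.363, 0.546, 0.755); φ = arcsin(p_z) ≈ 49.00°, λ = atan2(p_y, p_x) ≈ 123.60°.

≈ 49°N, 124°E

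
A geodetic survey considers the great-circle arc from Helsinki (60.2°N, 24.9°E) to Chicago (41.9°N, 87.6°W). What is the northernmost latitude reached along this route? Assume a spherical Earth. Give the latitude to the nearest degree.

The great circle lies in the plane with unit normal n̂ = (p₁ × p₂)/|p₁ × p₂|.
Here n̂_z ≈ -0.380; the vertex latitude is φ_max = arccos|n̂_z| ≈ 67.7°.
Check via Clairaut: cos φ_max = |cos φ₁| · sin C = cos(60.2°)·sin(49.9°) ≈ 0.380, again giving ≈ 67.7°.

≈ 68°N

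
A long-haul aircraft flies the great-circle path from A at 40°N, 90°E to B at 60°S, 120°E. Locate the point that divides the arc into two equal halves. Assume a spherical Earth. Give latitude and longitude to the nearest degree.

≈ 10°S, 102°E

Write both endpoints as unit vectors p₁, p₂ with components (cos φ cos λ, cos φ sin λ, sin φ).
The central angle between the endpoints is δ = arccos(p₁·p₂) ≈ 1.798 rad (103.0°).
Interpolate at f = 1/2 with slerp weights a = sin((1−f)δ)/sin δ ≈ 0.803, b = sin(fδ)/sin δ ≈ 0.803.
p = a·p₁ + b·p₂ ≈ (-0.201, 0.963, -0.179); φ = arcsin(p_z) ≈ -10.33°, λ = atan2(p_y, p_x) ≈ 101.78°.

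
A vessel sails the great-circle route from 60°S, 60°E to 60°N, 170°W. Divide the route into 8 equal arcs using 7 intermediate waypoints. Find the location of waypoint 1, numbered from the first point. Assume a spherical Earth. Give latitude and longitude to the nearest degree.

Write both endpoints as unit vectors p₁, p₂ with components (cos φ cos λ, cos φ sin λ, sin φ).
The central angle between the endpoints is δ = arccos(p₁·p₂) ≈ 2.716 rad (155.6°).
Interpolate at f = 1/8 with slerp weights a = sin((1−f)δ)/sin δ ≈ 1.677, b = sin(fδ)/sin δ ≈ 0.806.
p = a·p₁ + b·p₂ ≈ (0.022, 0.656, -0.754); φ = arcsin(p_z) ≈ -48.96°, λ = atan2(p_y, p_x) ≈ 88.05°.

≈ 49°S, 88°E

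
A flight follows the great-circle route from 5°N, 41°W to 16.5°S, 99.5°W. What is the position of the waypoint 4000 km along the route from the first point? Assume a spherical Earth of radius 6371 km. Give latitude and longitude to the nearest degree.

≈ 8°S, 74°W

Convert each endpoint to a unit vector on the sphere (x = cos φ cos λ, y = cos φ sin λ, z = sin φ).
The central angle between the endpoints is δ = arccos(p₁·p₂) ≈ 1.077 rad (61.7°). The total great-circle distance is δ·R ≈ 1.077 × 6371 ≈ 6859 km, so the target fraction is f = 4000/6859 ≈ 0.583.
Interpolate at f ≈ 0.583 with slerp weights a = sin((1−f)δ)/sin δ ≈ 0.493, b = sin(fδ)/sin δ ≈ 0.667.
p = a·p₁ + b·p₂ ≈ (0.265, -0.953, -0.147); φ = arcsin(p_z) ≈ -8.43°, λ = atan2(p_y, p_x) ≈ -74.47°.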